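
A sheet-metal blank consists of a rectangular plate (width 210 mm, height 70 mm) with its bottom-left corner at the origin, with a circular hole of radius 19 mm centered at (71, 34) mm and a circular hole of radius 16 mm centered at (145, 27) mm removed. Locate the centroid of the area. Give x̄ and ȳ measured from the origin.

x̄ = 105.50 mm, ȳ = 35.59 mm

Part | A | x̄ᵢ | ȳᵢ | A·x̄ᵢ | A·ȳᵢ
plate | 14700.00 | 105.00 | 35.00 | 1543500.00 | 514500.00
hole 1 | -1134.11 | 71.00 | 34.00 | -80522.16 | -38559.91
hole 2 | -804.25 | 145.00 | 27.00 | -116615.92 | -21714.69
Σ | 12761.64 |  |  | 1346361.92 | 454225.40
x̄ = 1346361.92 / 12761.64 = 105.50 mm
ȳ = 454225.40 / 12761.64 = 35.59 mm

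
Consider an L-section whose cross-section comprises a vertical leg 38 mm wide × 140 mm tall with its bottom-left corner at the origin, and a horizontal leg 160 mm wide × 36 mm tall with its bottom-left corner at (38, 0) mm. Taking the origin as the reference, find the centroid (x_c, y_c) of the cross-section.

vertical leg: A = 38 × 140 = 5320.00, centroid at (19.00, 70.00).
horizontal leg: A = 160 × 36 = 5760.00, centroid at (118.00, 18.00).
ΣA = 11080.00 mm², ΣAx_c = 780760.00 mm³, ΣAy_c = 476080.00 mm³.
x_c = 780760.00/11080.00 = 70.47 mm; y_c = 476080.00/11080.00 = 42.97 mm.

x_c = 70.47 mm, y_c = 42.97 mm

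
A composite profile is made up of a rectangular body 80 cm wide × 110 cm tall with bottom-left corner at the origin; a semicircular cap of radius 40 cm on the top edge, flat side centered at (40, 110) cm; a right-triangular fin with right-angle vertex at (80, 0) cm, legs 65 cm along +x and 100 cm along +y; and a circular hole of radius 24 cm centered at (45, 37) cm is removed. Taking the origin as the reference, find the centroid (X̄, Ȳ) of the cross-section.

X̄ = 55.00 cm, Ȳ = 66.22 cm

Part | A | x̄ᵢ | ȳᵢ | A·x̄ᵢ | A·ȳᵢ
rectangular body | 8800.00 | 40.00 | 55.00 | 352000.00 | 484000.00
semicircular top | 2513.27 | 40.00 | 126.98 | 100530.96 | 319126.82
triangular fin | 3250.00 | 101.67 | 33.33 | 330416.67 | 108333.33
hole | -1809.56 | 45.00 | 37.00 | -81430.08 | -66953.62
Σ | 12753.72 |  |  | 701517.55 | 844506.53
X̄ = 701517.55 / 12753.72 = 55.00 cm
Ȳ = 844506.53 / 12753.72 = 66.22 cm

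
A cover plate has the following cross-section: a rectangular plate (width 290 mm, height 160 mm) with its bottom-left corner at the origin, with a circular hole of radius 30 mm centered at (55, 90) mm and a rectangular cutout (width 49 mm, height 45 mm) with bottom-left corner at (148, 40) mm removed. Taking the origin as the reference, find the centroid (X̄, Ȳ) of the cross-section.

X̄ = 149.69 mm, Ȳ = 80.25 mm

Part | A | x̄ᵢ | ȳᵢ | A·x̄ᵢ | A·ȳᵢ
plate | 46400.00 | 145.00 | 80.00 | 6728000.00 | 3712000.00
hole 1 | -2827.43 | 55.00 | 90.00 | -155508.84 | -254469.00
hole 2 | -2205.00 | 172.50 | 62.50 | -380362.50 | -137812.50
Σ | 41367.57 |  |  | 6192128.66 | 3319718.50
X̄ = 6192128.66 / 41367.57 = 149.69 mm
Ȳ = 3319718.50 / 41367.57 = 80.25 mm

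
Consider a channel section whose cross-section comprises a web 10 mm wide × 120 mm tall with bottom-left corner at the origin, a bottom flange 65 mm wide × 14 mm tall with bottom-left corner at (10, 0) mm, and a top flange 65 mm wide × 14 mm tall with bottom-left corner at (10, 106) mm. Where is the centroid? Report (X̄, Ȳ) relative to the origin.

Part | A | x̄ᵢ | ȳᵢ | A·x̄ᵢ | A·ȳᵢ
web | 1200.00 | 5.00 | 60.00 | 6000.00 | 72000.00
bottom flange | 910.00 | 42.50 | 7.00 | 38675.00 | 6370.00
top flange | 910.00 | 42.50 | 113.00 | 38675.00 | 102830.00
Σ | 3020.00 |  |  | 83350.00 | 181200.00
X̄ = 83350.00 / 3020.00 = 27.60 mm
Ȳ = 181200.00 / 3020.00 = 60.00 mm

X̄ = 27.60 mm, Ȳ = 60.00 mm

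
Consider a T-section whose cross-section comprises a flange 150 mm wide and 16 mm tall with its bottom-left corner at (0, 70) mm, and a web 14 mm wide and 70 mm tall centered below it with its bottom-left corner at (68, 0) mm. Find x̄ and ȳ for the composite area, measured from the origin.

x̄ = 75.00 mm, ȳ = 65.53 mm

web: A = 14 × 70 = 980.00, centroid at (75.00, 35.00).
flange: A = 150 × 16 = 2400.00, centroid at (75.00, 78.00).
ΣA = 3380.00 mm², ΣAx̄ = 253500.00 mm³, ΣAȳ = 221500.00 mm³.
x̄ = 253500.00/3380.00 = 75.00 mm; ȳ = 221500.00/3380.00 = 65.53 mm.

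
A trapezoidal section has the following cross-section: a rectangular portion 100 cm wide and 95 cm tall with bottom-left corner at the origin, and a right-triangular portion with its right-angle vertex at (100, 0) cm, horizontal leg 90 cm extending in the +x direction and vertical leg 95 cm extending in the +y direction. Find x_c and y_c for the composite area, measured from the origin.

rectangular portion: A = 100 × 95 = 9500.00, centroid at (50.00, 47.50).
triangular portion: A = ½·90·95 = 4275.00, centroid at (130.00, 31.67).
ΣA = 13775.00 cm², ΣAx_c = 1030750.00 cm³, ΣAy_c = 586625.00 cm³.
x_c = 1030750.00/13775.00 = 74.83 cm; y_c = 586625.00/13775.00 = 42.59 cm.

x_c = 74.83 cm, y_c = 42.59 cm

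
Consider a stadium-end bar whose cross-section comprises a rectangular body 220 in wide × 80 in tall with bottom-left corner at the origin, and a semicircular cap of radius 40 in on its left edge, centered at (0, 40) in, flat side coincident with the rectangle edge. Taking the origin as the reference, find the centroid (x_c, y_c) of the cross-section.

x_c = 94.13 in, y_c = 40.00 in

rectangular body: A = 220 × 80 = 17600.00, centroid at (110.00, 40.00).
semicircular end: A = ½π·40² = 2513.27, centroid at (-16.98, 40.00).
ΣA = 20113.27 in²
ΣAx_c = (17600.00)(110.00) + (2513.27)(-16.98) = 1893333.33 in³
ΣAy_c = (17600.00)(40.00) + (2513.27)(40.00) = 804530.96 in³
x_c = 1893333.33 / 20113.27 = 94.13 in
y_c = 804530.96 / 20113.27 = 40.00 in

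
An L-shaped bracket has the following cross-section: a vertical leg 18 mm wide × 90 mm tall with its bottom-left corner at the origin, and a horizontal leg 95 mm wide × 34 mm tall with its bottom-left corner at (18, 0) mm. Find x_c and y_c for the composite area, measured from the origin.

x_c = 46.63 mm, y_c = 26.35 mm

vertical leg: A = 18 × 90 = 1620.00, centroid at (9.00, 45.00).
horizontal leg: A = 95 × 34 = 3230.00, centroid at (65.50, 17.00).
ΣA = 4850.00 mm²
ΣAx_c = (1620.00)(9.00) + (3230.00)(65.50) = 226145.00 mm³
ΣAy_c = (1620.00)(45.00) + (3230.00)(17.00) = 127810.00 mm³
x_c = 226145.00 / 4850.00 = 46.63 mm
y_c = 127810.00 / 4850.00 = 26.35 mm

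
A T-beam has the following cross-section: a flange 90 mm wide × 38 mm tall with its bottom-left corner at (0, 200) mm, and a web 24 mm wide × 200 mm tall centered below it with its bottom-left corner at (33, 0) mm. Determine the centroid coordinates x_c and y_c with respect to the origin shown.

x_c = 45.00 mm, y_c = 149.51 mm

Part | A | x̄ᵢ | ȳᵢ | A·x̄ᵢ | A·ȳᵢ
web | 4800.00 | 45.00 | 100.00 | 216000.00 | 480000.00
flange | 3420.00 | 45.00 | 219.00 | 153900.00 | 748980.00
Σ | 8220.00 |  |  | 369900.00 | 1228980.00
x_c = 369900.00 / 8220.00 = 45.00 mm
y_c = 1228980.00 / 8220.00 = 149.51 mm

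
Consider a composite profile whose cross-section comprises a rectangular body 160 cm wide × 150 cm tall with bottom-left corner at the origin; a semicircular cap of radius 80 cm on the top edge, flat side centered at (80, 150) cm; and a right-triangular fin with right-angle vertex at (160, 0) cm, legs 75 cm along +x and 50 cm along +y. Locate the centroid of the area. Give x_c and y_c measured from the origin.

rectangular body: A = 160 × 150 = 24000.00, centroid at (80.00, 75.00).
semicircular top: A = ½π·80² = 10053.10, centroid at (80.00, 183.95).
triangular fin: A = ½·75·50 = 1875.00, centroid at (185.00, 16.67).
ΣA = 35928.10 cm², ΣAx_c = 3071122.72 cm³, ΣAy_c = 3680547.81 cm³.
x_c = 3071122.72/35928.10 = 85.48 cm; y_c = 3680547.81/35928.10 = 102.44 cm.

x_c = 85.48 cm, y_c = 102.44 cm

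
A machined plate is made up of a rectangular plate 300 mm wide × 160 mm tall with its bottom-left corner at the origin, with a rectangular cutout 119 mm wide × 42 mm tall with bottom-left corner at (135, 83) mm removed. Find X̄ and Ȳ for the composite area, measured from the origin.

plate: A = 300 × 160 = 48000.00, centroid at (150.00, 80.00).
hole: A = −(119 × 42) = -4998.00, centroid at (194.50, 104.00).
ΣA = 43002.00 mm², ΣAX̄ = 6227889.00 mm³, ΣAȲ = 3320208.00 mm³.
X̄ = 6227889.00/43002.00 = 144.83 mm; Ȳ = 3320208.00/43002.00 = 77.21 mm.

X̄ = 144.83 mm, Ȳ = 77.21 mm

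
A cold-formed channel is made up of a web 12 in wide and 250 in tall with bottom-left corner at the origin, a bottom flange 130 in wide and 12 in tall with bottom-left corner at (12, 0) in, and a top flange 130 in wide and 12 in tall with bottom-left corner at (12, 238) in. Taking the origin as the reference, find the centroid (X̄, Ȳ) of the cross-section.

X̄ = 42.20 in, Ȳ = 125.00 in

web: A = 12 × 250 = 3000.00, centroid at (6.00, 125.00).
bottom flange: A = 130 × 12 = 1560.00, centroid at (77.00, 6.00).
top flange: A = 130 × 12 = 1560.00, centroid at (77.00, 244.00).
ΣA = 6120.00 in², ΣAX̄ = 258240.00 in³, ΣAȲ = 765000.00 in³.
X̄ = 258240.00/6120.00 = 42.20 in; Ȳ = 765000.00/6120.00 = 125.00 in.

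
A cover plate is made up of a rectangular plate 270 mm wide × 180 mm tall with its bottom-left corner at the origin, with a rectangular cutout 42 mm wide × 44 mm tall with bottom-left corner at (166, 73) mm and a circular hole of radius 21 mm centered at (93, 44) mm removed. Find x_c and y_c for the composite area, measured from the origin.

x_c = 134.16 mm, y_c = 91.20 mm

plate: A = 270 × 180 = 48600.00, centroid at (135.00, 90.00).
hole 1: A = −(42 × 44) = -1848.00, centroid at (187.00, 95.00).
hole 2: A = −π·21² = -1385.44, centroid at (93.00, 44.00).
ΣA = 45366.56 mm², ΣAx_c = 6086577.86 mm³, ΣAy_c = 4137480.54 mm³.
x_c = 6086577.86/45366.56 = 134.16 mm; y_c = 4137480.54/45366.56 = 91.20 mm.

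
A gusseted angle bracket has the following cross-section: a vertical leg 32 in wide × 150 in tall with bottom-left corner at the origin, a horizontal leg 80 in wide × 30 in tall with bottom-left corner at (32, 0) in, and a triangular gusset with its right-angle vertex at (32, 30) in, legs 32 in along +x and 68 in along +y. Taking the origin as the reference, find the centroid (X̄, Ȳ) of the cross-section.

vertical leg: A = 32 × 150 = 4800.00, centroid at (16.00, 75.00).
horizontal leg: A = 80 × 30 = 2400.00, centroid at (72.00, 15.00).
gusset: A = ½·32·68 = 1088.00, centroid at (42.67, 52.67).
ΣA = 8288.00 in²
ΣAX̄ = (4800.00)(16.00) + (2400.00)(72.00) + (1088.00)(42.67) = 296021.33 in³
ΣAȲ = (4800.00)(75.00) + (2400.00)(15.00) + (1088.00)(52.67) = 453301.33 in³
X̄ = 296021.33 / 8288.00 = 35.72 in
Ȳ = 453301.33 / 8288.00 = 54.69 in

X̄ = 35.72 in, Ȳ = 54.69 in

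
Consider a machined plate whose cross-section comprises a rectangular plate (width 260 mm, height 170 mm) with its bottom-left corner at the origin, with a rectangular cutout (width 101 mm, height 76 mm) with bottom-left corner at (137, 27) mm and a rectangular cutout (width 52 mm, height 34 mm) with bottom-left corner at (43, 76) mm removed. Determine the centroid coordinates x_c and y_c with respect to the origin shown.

Part | A | x̄ᵢ | ȳᵢ | A·x̄ᵢ | A·ȳᵢ
plate | 44200.00 | 130.00 | 85.00 | 5746000.00 | 3757000.00
hole 1 | -7676.00 | 187.50 | 65.00 | -1439250.00 | -498940.00
hole 2 | -1768.00 | 69.00 | 93.00 | -121992.00 | -164424.00
Σ | 34756.00 |  |  | 4184758.00 | 3093636.00
x_c = 4184758.00 / 34756.00 = 120.40 mm
y_c = 3093636.00 / 34756.00 = 89.01 mm

x_c = 120.40 mm, y_c = 89.01 mm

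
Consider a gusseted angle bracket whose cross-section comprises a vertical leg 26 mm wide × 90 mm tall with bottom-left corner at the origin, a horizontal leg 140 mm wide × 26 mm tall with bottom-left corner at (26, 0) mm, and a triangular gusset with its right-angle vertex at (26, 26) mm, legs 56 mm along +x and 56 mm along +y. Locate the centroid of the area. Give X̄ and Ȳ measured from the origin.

Part | A | x̄ᵢ | ȳᵢ | A·x̄ᵢ | A·ȳᵢ
vertical leg | 2340.00 | 13.00 | 45.00 | 30420.00 | 105300.00
horizontal leg | 3640.00 | 96.00 | 13.00 | 349440.00 | 47320.00
gusset | 1568.00 | 44.67 | 44.67 | 70037.33 | 70037.33
Σ | 7548.00 |  |  | 449897.33 | 222657.33
X̄ = 449897.33 / 7548.00 = 59.60 mm
Ȳ = 222657.33 / 7548.00 = 29.50 mm

X̄ = 59.60 mm, Ȳ = 29.50 mm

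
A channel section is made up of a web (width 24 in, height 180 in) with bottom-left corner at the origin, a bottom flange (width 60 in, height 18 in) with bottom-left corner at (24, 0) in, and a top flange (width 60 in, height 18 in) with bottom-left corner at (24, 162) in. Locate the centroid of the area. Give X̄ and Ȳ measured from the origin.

Part | A | x̄ᵢ | ȳᵢ | A·x̄ᵢ | A·ȳᵢ
web | 4320.00 | 12.00 | 90.00 | 51840.00 | 388800.00
bottom flange | 1080.00 | 54.00 | 9.00 | 58320.00 | 9720.00
top flange | 1080.00 | 54.00 | 171.00 | 58320.00 | 184680.00
Σ | 6480.00 |  |  | 168480.00 | 583200.00
X̄ = 168480.00 / 6480.00 = 26.00 in
Ȳ = 583200.00 / 6480.00 = 90.00 in

X̄ = 26.00 in, Ȳ = 90.00 in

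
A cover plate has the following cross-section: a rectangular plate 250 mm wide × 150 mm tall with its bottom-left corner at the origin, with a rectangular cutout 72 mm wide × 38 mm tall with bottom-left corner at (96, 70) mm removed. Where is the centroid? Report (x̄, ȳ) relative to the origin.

plate: A = 250 × 150 = 37500.00, centroid at (125.00, 75.00).
hole: A = −(72 × 38) = -2736.00, centroid at (132.00, 89.00).
ΣA = 34764.00 mm²
ΣAx̄ = (37500.00)(125.00) + (-2736.00)(132.00) = 4326348.00 mm³
ΣAȳ = (37500.00)(75.00) + (-2736.00)(89.00) = 2568996.00 mm³
x̄ = 4326348.00 / 34764.00 = 124.45 mm
ȳ = 2568996.00 / 34764.00 = 73.90 mm

x̄ = 124.45 mm, ȳ = 73.90 mm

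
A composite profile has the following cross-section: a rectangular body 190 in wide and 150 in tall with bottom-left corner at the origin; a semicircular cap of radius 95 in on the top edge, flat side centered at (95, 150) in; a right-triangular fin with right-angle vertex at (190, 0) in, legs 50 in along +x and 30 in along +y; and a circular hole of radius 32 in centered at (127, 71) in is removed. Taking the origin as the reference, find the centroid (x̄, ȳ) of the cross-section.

x̄ = 94.52 in, ȳ = 114.77 in

Part | A | x̄ᵢ | ȳᵢ | A·x̄ᵢ | A·ȳᵢ
rectangular body | 28500.00 | 95.00 | 75.00 | 2707500.00 | 2137500.00
semicircular top | 14176.44 | 95.00 | 190.32 | 1346761.50 | 2698048.86
triangular fin | 750.00 | 206.67 | 10.00 | 155000.00 | 7500.00
hole | -3216.99 | 127.00 | 71.00 | -408557.84 | -228406.35
Σ | 40209.45 |  |  | 3800703.66 | 4614642.51
x̄ = 3800703.66 / 40209.45 = 94.52 in
ȳ = 4614642.51 / 40209.45 = 114.77 in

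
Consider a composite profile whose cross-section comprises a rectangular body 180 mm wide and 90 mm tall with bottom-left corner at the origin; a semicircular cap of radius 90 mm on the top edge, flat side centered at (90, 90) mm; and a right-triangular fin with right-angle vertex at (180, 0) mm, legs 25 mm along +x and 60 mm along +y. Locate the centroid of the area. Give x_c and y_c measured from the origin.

x_c = 92.49 mm, y_c = 80.04 mm

Part | A | x̄ᵢ | ȳᵢ | A·x̄ᵢ | A·ȳᵢ
rectangular body | 16200.00 | 90.00 | 45.00 | 1458000.00 | 729000.00
semicircular top | 12723.45 | 90.00 | 128.20 | 1145110.52 | 1631110.52
triangular fin | 750.00 | 188.33 | 20.00 | 141250.00 | 15000.00
Σ | 29673.45 |  |  | 2744360.52 | 2375110.52
x_c = 2744360.52 / 29673.45 = 92.49 mm
y_c = 2375110.52 / 29673.45 = 80.04 mm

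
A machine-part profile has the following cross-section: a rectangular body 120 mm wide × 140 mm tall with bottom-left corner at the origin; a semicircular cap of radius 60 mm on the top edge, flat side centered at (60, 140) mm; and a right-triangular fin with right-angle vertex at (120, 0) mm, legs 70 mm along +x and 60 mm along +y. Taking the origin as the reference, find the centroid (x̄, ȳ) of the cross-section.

Part | A | x̄ᵢ | ȳᵢ | A·x̄ᵢ | A·ȳᵢ
rectangular body | 16800.00 | 60.00 | 70.00 | 1008000.00 | 1176000.00
semicircular top | 5654.87 | 60.00 | 165.46 | 339292.01 | 935681.35
triangular fin | 2100.00 | 143.33 | 20.00 | 301000.00 | 42000.00
Σ | 24554.87 |  |  | 1648292.01 | 2153681.35
x̄ = 1648292.01 / 24554.87 = 67.13 mm
ȳ = 2153681.35 / 24554.87 = 87.71 mm

x̄ = 67.13 mm, ȳ = 87.71 mm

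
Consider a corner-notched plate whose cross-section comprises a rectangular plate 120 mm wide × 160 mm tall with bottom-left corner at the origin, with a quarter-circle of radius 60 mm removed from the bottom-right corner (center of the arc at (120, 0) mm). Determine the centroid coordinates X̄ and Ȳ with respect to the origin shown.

Part | A | x̄ᵢ | ȳᵢ | A·x̄ᵢ | A·ȳᵢ
plate | 19200.00 | 60.00 | 80.00 | 1152000.00 | 1536000.00
removed quarter-circle | -2827.43 | 94.54 | 25.46 | -267292.01 | -72000.00
Σ | 16372.57 |  |  | 884707.99 | 1464000.00
X̄ = 884707.99 / 16372.57 = 54.04 mm
Ȳ = 1464000.00 / 16372.57 = 89.42 mm

X̄ = 54.04 mm, Ȳ = 89.42 mm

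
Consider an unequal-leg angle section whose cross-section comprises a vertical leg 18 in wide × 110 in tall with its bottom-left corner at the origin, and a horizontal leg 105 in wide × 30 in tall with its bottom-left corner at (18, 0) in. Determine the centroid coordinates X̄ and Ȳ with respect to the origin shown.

vertical leg: A = 18 × 110 = 1980.00, centroid at (9.00, 55.00).
horizontal leg: A = 105 × 30 = 3150.00, centroid at (70.50, 15.00).
ΣA = 5130.00 in², ΣAX̄ = 239895.00 in³, ΣAȲ = 156150.00 in³.
X̄ = 239895.00/5130.00 = 46.76 in; Ȳ = 156150.00/5130.00 = 30.44 in.

X̄ = 46.76 in, Ȳ = 30.44 in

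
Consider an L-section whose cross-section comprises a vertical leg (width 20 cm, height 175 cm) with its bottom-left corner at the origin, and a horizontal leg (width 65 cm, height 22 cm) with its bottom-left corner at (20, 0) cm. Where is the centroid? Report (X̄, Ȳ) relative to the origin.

X̄ = 22.33 cm, Ȳ = 65.31 cm

vertical leg: A = 20 × 175 = 3500.00, centroid at (10.00, 87.50).
horizontal leg: A = 65 × 22 = 1430.00, centroid at (52.50, 11.00).
ΣA = 4930.00 cm²
ΣAX̄ = (3500.00)(10.00) + (1430.00)(52.50) = 110075.00 cm³
ΣAȲ = (3500.00)(87.50) + (1430.00)(11.00) = 321980.00 cm³
X̄ = 110075.00 / 4930.00 = 22.33 cm
Ȳ = 321980.00 / 4930.00 = 65.31 cm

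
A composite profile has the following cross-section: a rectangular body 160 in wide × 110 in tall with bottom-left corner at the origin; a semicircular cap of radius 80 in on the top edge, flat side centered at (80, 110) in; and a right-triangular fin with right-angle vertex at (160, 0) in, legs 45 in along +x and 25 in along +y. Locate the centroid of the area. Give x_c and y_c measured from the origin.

Part | A | x̄ᵢ | ȳᵢ | A·x̄ᵢ | A·ȳᵢ
rectangular body | 17600.00 | 80.00 | 55.00 | 1408000.00 | 968000.00
semicircular top | 10053.10 | 80.00 | 143.95 | 804247.72 | 1447173.95
triangular fin | 562.50 | 175.00 | 8.33 | 98437.50 | 4687.50
Σ | 28215.60 |  |  | 2310685.22 | 2419861.45
x_c = 2310685.22 / 28215.60 = 81.89 in
y_c = 2419861.45 / 28215.60 = 85.76 in

x_c = 81.89 in, y_c = 85.76 in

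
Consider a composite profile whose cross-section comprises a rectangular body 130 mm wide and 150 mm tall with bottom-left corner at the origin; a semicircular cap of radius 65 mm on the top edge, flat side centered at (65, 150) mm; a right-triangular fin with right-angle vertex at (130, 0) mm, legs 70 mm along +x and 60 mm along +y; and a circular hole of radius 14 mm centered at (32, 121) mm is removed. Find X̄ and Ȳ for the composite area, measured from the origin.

X̄ = 72.45 mm, Ȳ = 94.44 mm

rectangular body: A = 130 × 150 = 19500.00, centroid at (65.00, 75.00).
semicircular top: A = ½π·65² = 6636.61, centroid at (65.00, 177.59).
triangular fin: A = ½·70·60 = 2100.00, centroid at (153.33, 20.00).
hole: A = −π·14² = -615.75, centroid at (32.00, 121.00).
ΣA = 27620.86 mm², ΣAX̄ = 2001175.87 mm³, ΣAȲ = 2608569.49 mm³.
X̄ = 2001175.87/27620.86 = 72.45 mm; Ȳ = 2608569.49/27620.86 = 94.44 mm.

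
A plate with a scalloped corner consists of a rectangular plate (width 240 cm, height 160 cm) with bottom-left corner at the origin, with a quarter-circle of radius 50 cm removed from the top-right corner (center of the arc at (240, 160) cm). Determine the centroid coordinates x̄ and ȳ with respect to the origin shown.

x̄ = 114.68 cm, ȳ = 76.83 cm

plate: A = 240 × 160 = 38400.00, centroid at (120.00, 80.00).
removed quarter-circle: A = −¼π·50² = -1963.50, centroid at (218.78, 138.78).
ΣA = 36436.50 cm², ΣAx̄ = 4178427.77 cm³, ΣAȳ = 2799507.40 cm³.
x̄ = 4178427.77/36436.50 = 114.68 cm; ȳ = 2799507.40/36436.50 = 76.83 cm.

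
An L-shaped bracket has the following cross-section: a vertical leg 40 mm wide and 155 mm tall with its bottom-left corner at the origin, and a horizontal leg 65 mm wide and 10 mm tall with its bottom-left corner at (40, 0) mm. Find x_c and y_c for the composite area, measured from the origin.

Part | A | x̄ᵢ | ȳᵢ | A·x̄ᵢ | A·ȳᵢ
vertical leg | 6200.00 | 20.00 | 77.50 | 124000.00 | 480500.00
horizontal leg | 650.00 | 72.50 | 5.00 | 47125.00 | 3250.00
Σ | 6850.00 |  |  | 171125.00 | 483750.00
x_c = 171125.00 / 6850.00 = 24.98 mm
y_c = 483750.00 / 6850.00 = 70.62 mm

x_c = 24.98 mm, y_c = 70.62 mm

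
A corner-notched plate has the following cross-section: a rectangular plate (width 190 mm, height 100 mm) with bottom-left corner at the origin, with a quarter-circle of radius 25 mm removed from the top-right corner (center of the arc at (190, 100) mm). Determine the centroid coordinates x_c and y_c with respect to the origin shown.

x_c = 92.76 mm, y_c = 48.96 mm

plate: A = 190 × 100 = 19000.00, centroid at (95.00, 50.00).
removed quarter-circle: A = −¼π·25² = -490.87, centroid at (179.39, 89.39).
ΣA = 18509.13 mm²
ΣAx_c = (19000.00)(95.00) + (-490.87)(179.39) = 1716942.30 mm³
ΣAy_c = (19000.00)(50.00) + (-490.87)(89.39) = 906120.95 mm³
x_c = 1716942.30 / 18509.13 = 92.76 mm
y_c = 906120.95 / 18509.13 = 48.96 mm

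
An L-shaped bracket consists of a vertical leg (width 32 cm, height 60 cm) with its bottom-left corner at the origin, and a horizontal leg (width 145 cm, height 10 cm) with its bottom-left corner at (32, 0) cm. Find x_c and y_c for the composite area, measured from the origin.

x_c = 54.08 cm, y_c = 19.24 cm

vertical leg: A = 32 × 60 = 1920.00, centroid at (16.00, 30.00).
horizontal leg: A = 145 × 10 = 1450.00, centroid at (104.50, 5.00).
ΣA = 3370.00 cm², ΣAx_c = 182245.00 cm³, ΣAy_c = 64850.00 cm³.
x_c = 182245.00/3370.00 = 54.08 cm; y_c = 64850.00/3370.00 = 19.24 cm.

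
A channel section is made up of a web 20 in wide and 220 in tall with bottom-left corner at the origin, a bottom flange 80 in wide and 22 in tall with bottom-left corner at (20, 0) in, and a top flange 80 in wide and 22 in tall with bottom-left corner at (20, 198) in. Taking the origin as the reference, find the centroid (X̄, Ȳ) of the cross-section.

X̄ = 32.22 in, Ȳ = 110.00 in

web: A = 20 × 220 = 4400.00, centroid at (10.00, 110.00).
bottom flange: A = 80 × 22 = 1760.00, centroid at (60.00, 11.00).
top flange: A = 80 × 22 = 1760.00, centroid at (60.00, 209.00).
ΣA = 7920.00 in²
ΣAX̄ = (4400.00)(10.00) + (1760.00)(60.00) + (1760.00)(60.00) = 255200.00 in³
ΣAȲ = (4400.00)(110.00) + (1760.00)(11.00) + (1760.00)(209.00) = 871200.00 in³
X̄ = 255200.00 / 7920.00 = 32.22 in
Ȳ = 871200.00 / 7920.00 = 110.00 in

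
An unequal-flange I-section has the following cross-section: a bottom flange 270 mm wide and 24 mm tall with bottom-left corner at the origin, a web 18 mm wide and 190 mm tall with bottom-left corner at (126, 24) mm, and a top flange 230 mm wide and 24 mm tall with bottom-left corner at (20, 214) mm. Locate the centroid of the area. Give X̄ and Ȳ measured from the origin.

bottom flange: A = 270 × 24 = 6480.00, centroid at (135.00, 12.00).
web: A = 18 × 190 = 3420.00, centroid at (135.00, 119.00).
top flange: A = 230 × 24 = 5520.00, centroid at (135.00, 226.00).
ΣA = 15420.00 mm², ΣAX̄ = 2081700.00 mm³, ΣAȲ = 1732260.00 mm³.
X̄ = 2081700.00/15420.00 = 135.00 mm; Ȳ = 1732260.00/15420.00 = 112.34 mm.

X̄ = 135.00 mm, Ȳ = 112.34 mm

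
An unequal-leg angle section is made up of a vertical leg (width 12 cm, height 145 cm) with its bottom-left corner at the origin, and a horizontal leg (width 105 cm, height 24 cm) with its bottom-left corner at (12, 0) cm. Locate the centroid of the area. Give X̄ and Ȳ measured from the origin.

vertical leg: A = 12 × 145 = 1740.00, centroid at (6.00, 72.50).
horizontal leg: A = 105 × 24 = 2520.00, centroid at (64.50, 12.00).
ΣA = 4260.00 cm², ΣAX̄ = 172980.00 cm³, ΣAȲ = 156390.00 cm³.
X̄ = 172980.00/4260.00 = 40.61 cm; Ȳ = 156390.00/4260.00 = 36.71 cm.

X̄ = 40.61 cm, Ȳ = 36.71 cm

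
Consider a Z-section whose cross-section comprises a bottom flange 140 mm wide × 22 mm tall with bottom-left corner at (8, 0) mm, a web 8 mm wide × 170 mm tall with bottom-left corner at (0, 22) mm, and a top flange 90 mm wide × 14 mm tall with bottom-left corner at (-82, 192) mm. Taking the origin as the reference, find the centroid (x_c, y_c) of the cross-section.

bottom flange: A = 140 × 22 = 3080.00, centroid at (78.00, 11.00).
web: A = 8 × 170 = 1360.00, centroid at (4.00, 107.00).
top flange: A = 90 × 14 = 1260.00, centroid at (-37.00, 199.00).
ΣA = 5700.00 mm²
ΣAx_c = (3080.00)(78.00) + (1360.00)(4.00) + (1260.00)(-37.00) = 199060.00 mm³
ΣAy_c = (3080.00)(11.00) + (1360.00)(107.00) + (1260.00)(199.00) = 430140.00 mm³
x_c = 199060.00 / 5700.00 = 34.92 mm
y_c = 430140.00 / 5700.00 = 75.46 mm

x_c = 34.92 mm, y_c = 75.46 mm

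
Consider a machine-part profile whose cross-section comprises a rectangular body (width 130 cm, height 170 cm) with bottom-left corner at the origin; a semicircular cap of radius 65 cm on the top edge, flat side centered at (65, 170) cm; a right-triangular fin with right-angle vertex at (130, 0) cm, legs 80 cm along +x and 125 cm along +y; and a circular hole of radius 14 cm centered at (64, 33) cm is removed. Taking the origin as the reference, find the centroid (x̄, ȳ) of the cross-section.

rectangular body: A = 130 × 170 = 22100.00, centroid at (65.00, 85.00).
semicircular top: A = ½π·65² = 6636.61, centroid at (65.00, 197.59).
triangular fin: A = ½·80·125 = 5000.00, centroid at (156.67, 41.67).
hole: A = −π·14² = -615.75, centroid at (64.00, 33.00).
ΣA = 33120.86 cm², ΣAx̄ = 2611805.14 cm³, ΣAȳ = 3377821.31 cm³.
x̄ = 2611805.14/33120.86 = 78.86 cm; ȳ = 3377821.31/33120.86 = 101.98 cm.

x̄ = 78.86 cm, ȳ = 101.98 cm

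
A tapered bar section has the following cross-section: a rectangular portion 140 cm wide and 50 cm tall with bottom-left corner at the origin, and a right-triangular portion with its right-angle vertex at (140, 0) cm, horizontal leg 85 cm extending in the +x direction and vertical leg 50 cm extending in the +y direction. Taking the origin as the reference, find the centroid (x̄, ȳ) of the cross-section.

rectangular portion: A = 140 × 50 = 7000.00, centroid at (70.00, 25.00).
triangular portion: A = ½·85·50 = 2125.00, centroid at (168.33, 16.67).
ΣA = 9125.00 cm²
ΣAx̄ = (7000.00)(70.00) + (2125.00)(168.33) = 847708.33 cm³
ΣAȳ = (7000.00)(25.00) + (2125.00)(16.67) = 210416.67 cm³
x̄ = 847708.33 / 9125.00 = 92.90 cm
ȳ = 210416.67 / 9125.00 = 23.06 cm

x̄ = 92.90 cm, ȳ = 23.06 cm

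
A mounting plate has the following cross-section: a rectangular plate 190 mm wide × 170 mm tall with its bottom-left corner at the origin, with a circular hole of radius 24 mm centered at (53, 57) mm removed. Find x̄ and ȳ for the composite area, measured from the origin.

plate: A = 190 × 170 = 32300.00, centroid at (95.00, 85.00).
hole: A = −π·24² = -1809.56, centroid at (53.00, 57.00).
ΣA = 30490.44 mm², ΣAx̄ = 2972593.46 mm³, ΣAȳ = 2642355.23 mm³.
x̄ = 2972593.46/30490.44 = 97.49 mm; ȳ = 2642355.23/30490.44 = 86.66 mm.

x̄ = 97.49 mm, ȳ = 86.66 mm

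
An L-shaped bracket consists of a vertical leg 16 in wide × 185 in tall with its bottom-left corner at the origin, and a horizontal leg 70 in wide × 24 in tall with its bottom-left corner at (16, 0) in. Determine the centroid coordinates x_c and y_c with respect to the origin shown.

x_c = 23.57 in, y_c = 63.35 in

vertical leg: A = 16 × 185 = 2960.00, centroid at (8.00, 92.50).
horizontal leg: A = 70 × 24 = 1680.00, centroid at (51.00, 12.00).
ΣA = 4640.00 in², ΣAx_c = 109360.00 in³, ΣAy_c = 293960.00 in³.
x_c = 109360.00/4640.00 = 23.57 in; y_c = 293960.00/4640.00 = 63.35 in.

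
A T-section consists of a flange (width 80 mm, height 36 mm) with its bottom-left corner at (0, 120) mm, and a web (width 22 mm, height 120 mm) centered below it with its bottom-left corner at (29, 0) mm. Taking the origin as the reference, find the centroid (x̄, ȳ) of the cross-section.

x̄ = 40.00 mm, ȳ = 100.70 mm

web: A = 22 × 120 = 2640.00, centroid at (40.00, 60.00).
flange: A = 80 × 36 = 2880.00, centroid at (40.00, 138.00).
ΣA = 5520.00 mm²
ΣAx̄ = (2640.00)(40.00) + (2880.00)(40.00) = 220800.00 mm³
ΣAȳ = (2640.00)(60.00) + (2880.00)(138.00) = 555840.00 mm³
x̄ = 220800.00 / 5520.00 = 40.00 mm
ȳ = 555840.00 / 5520.00 = 100.70 mm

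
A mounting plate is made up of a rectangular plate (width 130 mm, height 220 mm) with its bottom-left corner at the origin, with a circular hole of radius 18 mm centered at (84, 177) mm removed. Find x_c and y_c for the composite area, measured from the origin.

x_c = 64.30 mm, y_c = 107.53 mm

plate: A = 130 × 220 = 28600.00, centroid at (65.00, 110.00).
hole: A = −π·18² = -1017.88, centroid at (84.00, 177.00).
ΣA = 27582.12 mm²
ΣAx_c = (28600.00)(65.00) + (-1017.88)(84.00) = 1773498.41 mm³
ΣAy_c = (28600.00)(110.00) + (-1017.88)(177.00) = 2965835.94 mm³
x_c = 1773498.41 / 27582.12 = 64.30 mm
y_c = 2965835.94 / 27582.12 = 107.53 mm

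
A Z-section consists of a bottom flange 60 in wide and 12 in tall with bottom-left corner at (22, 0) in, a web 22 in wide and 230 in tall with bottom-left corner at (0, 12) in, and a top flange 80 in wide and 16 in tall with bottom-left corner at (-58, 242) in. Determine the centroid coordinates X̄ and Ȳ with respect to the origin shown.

bottom flange: A = 60 × 12 = 720.00, centroid at (52.00, 6.00).
web: A = 22 × 230 = 5060.00, centroid at (11.00, 127.00).
top flange: A = 80 × 16 = 1280.00, centroid at (-18.00, 250.00).
ΣA = 7060.00 in², ΣAX̄ = 70060.00 in³, ΣAȲ = 966940.00 in³.
X̄ = 70060.00/7060.00 = 9.92 in; Ȳ = 966940.00/7060.00 = 136.96 in.

X̄ = 9.92 in, Ȳ = 136.96 in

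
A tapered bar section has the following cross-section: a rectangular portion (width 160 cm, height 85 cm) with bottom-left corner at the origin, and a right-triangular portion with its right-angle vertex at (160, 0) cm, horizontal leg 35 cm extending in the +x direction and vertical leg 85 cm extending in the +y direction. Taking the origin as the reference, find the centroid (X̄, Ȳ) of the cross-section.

X̄ = 89.04 cm, Ȳ = 41.10 cm

rectangular portion: A = 160 × 85 = 13600.00, centroid at (80.00, 42.50).
triangular portion: A = ½·35·85 = 1487.50, centroid at (171.67, 28.33).
ΣA = 15087.50 cm², ΣAX̄ = 1343354.17 cm³, ΣAȲ = 620145.83 cm³.
X̄ = 1343354.17/15087.50 = 89.04 cm; Ȳ = 620145.83/15087.50 = 41.10 cm.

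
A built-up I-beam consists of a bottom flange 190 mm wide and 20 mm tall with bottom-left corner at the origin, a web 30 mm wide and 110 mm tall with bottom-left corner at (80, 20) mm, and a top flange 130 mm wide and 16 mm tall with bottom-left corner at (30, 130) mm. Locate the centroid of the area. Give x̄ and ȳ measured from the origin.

Part | A | x̄ᵢ | ȳᵢ | A·x̄ᵢ | A·ȳᵢ
bottom flange | 3800.00 | 95.00 | 10.00 | 361000.00 | 38000.00
web | 3300.00 | 95.00 | 75.00 | 313500.00 | 247500.00
top flange | 2080.00 | 95.00 | 138.00 | 197600.00 | 287040.00
Σ | 9180.00 |  |  | 872100.00 | 572540.00
x̄ = 872100.00 / 9180.00 = 95.00 mm
ȳ = 572540.00 / 9180.00 = 62.37 mm

x̄ = 95.00 mm, ȳ = 62.37 mm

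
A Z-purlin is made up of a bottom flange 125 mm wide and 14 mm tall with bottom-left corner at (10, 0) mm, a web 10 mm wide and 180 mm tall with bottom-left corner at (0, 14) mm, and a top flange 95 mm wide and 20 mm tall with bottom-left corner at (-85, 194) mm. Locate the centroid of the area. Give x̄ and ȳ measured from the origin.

x̄ = 11.86 mm, ȳ = 107.72 mm

bottom flange: A = 125 × 14 = 1750.00, centroid at (72.50, 7.00).
web: A = 10 × 180 = 1800.00, centroid at (5.00, 104.00).
top flange: A = 95 × 20 = 1900.00, centroid at (-37.50, 204.00).
ΣA = 5450.00 mm²
ΣAx̄ = (1750.00)(72.50) + (1800.00)(5.00) + (1900.00)(-37.50) = 64625.00 mm³
ΣAȳ = (1750.00)(7.00) + (1800.00)(104.00) + (1900.00)(204.00) = 587050.00 mm³
x̄ = 64625.00 / 5450.00 = 11.86 mm
ȳ = 587050.00 / 5450.00 = 107.72 mm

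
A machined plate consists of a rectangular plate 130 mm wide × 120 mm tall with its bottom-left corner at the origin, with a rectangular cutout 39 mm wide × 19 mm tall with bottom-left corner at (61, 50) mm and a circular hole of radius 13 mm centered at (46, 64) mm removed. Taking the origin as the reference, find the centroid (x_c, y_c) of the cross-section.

plate: A = 130 × 120 = 15600.00, centroid at (65.00, 60.00).
hole 1: A = −(39 × 19) = -741.00, centroid at (80.50, 59.50).
hole 2: A = −π·13² = -530.93, centroid at (46.00, 64.00).
ΣA = 14328.07 mm²
ΣAx_c = (15600.00)(65.00) + (-741.00)(80.50) + (-530.93)(46.00) = 929926.76 mm³
ΣAy_c = (15600.00)(60.00) + (-741.00)(59.50) + (-530.93)(64.00) = 857931.03 mm³
x_c = 929926.76 / 14328.07 = 64.90 mm
y_c = 857931.03 / 14328.07 = 59.88 mm

x_c = 64.90 mm, y_c = 59.88 mm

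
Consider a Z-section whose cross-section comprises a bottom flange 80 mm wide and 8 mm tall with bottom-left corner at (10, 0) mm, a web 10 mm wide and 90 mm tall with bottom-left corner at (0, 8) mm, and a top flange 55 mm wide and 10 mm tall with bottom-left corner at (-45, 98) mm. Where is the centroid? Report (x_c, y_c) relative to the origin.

x_c = 12.86 mm, y_c = 51.15 mm

bottom flange: A = 80 × 8 = 640.00, centroid at (50.00, 4.00).
web: A = 10 × 90 = 900.00, centroid at (5.00, 53.00).
top flange: A = 55 × 10 = 550.00, centroid at (-17.50, 103.00).
ΣA = 2090.00 mm², ΣAx_c = 26875.00 mm³, ΣAy_c = 106910.00 mm³.
x_c = 26875.00/2090.00 = 12.86 mm; y_c = 106910.00/2090.00 = 51.15 mm.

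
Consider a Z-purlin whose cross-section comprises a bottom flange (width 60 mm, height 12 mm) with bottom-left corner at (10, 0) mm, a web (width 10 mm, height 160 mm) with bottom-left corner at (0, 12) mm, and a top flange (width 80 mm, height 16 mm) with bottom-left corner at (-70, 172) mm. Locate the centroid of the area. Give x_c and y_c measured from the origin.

x_c = -0.44 mm, y_c = 106.09 mm

Part | A | x̄ᵢ | ȳᵢ | A·x̄ᵢ | A·ȳᵢ
bottom flange | 720.00 | 40.00 | 6.00 | 28800.00 | 4320.00
web | 1600.00 | 5.00 | 92.00 | 8000.00 | 147200.00
top flange | 1280.00 | -30.00 | 180.00 | -38400.00 | 230400.00
Σ | 3600.00 |  |  | -1600.00 | 381920.00
x_c = -1600.00 / 3600.00 = -0.44 mm
y_c = 381920.00 / 3600.00 = 106.09 mm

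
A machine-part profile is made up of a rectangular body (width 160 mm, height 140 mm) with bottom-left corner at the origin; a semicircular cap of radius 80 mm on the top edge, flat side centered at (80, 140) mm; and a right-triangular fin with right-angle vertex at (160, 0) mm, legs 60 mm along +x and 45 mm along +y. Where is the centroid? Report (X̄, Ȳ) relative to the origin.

X̄ = 83.99 mm, Ȳ = 98.72 mm

rectangular body: A = 160 × 140 = 22400.00, centroid at (80.00, 70.00).
semicircular top: A = ½π·80² = 10053.10, centroid at (80.00, 173.95).
triangular fin: A = ½·60·45 = 1350.00, centroid at (180.00, 15.00).
ΣA = 33803.10 mm², ΣAX̄ = 2839247.72 mm³, ΣAȲ = 3337016.84 mm³.
X̄ = 2839247.72/33803.10 = 83.99 mm; Ȳ = 3337016.84/33803.10 = 98.72 mm.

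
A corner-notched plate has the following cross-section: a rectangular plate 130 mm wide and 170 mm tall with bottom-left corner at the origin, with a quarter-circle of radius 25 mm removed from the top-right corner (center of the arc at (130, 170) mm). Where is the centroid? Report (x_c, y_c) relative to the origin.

plate: A = 130 × 170 = 22100.00, centroid at (65.00, 85.00).
removed quarter-circle: A = −¼π·25² = -490.87, centroid at (119.39, 159.39).
ΣA = 21609.13 mm², ΣAx_c = 1377894.73 mm³, ΣAy_c = 1800259.78 mm³.
x_c = 1377894.73/21609.13 = 63.76 mm; y_c = 1800259.78/21609.13 = 83.31 mm.

x_c = 63.76 mm, y_c = 83.31 mm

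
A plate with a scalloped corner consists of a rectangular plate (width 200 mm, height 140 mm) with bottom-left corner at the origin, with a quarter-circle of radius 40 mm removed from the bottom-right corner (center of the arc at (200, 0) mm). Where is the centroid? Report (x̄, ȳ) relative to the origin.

x̄ = 96.10 mm, ȳ = 72.49 mm

plate: A = 200 × 140 = 28000.00, centroid at (100.00, 70.00).
removed quarter-circle: A = −¼π·40² = -1256.64, centroid at (183.02, 16.98).
ΣA = 26743.36 mm², ΣAx̄ = 2570005.92 mm³, ΣAȳ = 1938666.67 mm³.
x̄ = 2570005.92/26743.36 = 96.10 mm; ȳ = 1938666.67/26743.36 = 72.49 mm.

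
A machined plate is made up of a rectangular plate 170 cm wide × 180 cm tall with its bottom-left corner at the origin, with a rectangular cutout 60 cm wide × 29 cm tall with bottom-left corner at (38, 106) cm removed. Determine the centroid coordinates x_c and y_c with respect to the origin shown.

x_c = 86.02 cm, y_c = 88.16 cm

plate: A = 170 × 180 = 30600.00, centroid at (85.00, 90.00).
hole: A = −(60 × 29) = -1740.00, centroid at (68.00, 120.50).
ΣA = 28860.00 cm²
ΣAx_c = (30600.00)(85.00) + (-1740.00)(68.00) = 2482680.00 cm³
ΣAy_c = (30600.00)(90.00) + (-1740.00)(120.50) = 2544330.00 cm³
x_c = 2482680.00 / 28860.00 = 86.02 cm
y_c = 2544330.00 / 28860.00 = 88.16 cm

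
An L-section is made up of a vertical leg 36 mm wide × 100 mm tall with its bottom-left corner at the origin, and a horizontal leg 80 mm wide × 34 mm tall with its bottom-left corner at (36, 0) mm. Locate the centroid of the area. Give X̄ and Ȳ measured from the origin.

X̄ = 42.96 mm, Ȳ = 35.80 mm

Part | A | x̄ᵢ | ȳᵢ | A·x̄ᵢ | A·ȳᵢ
vertical leg | 3600.00 | 18.00 | 50.00 | 64800.00 | 180000.00
horizontal leg | 2720.00 | 76.00 | 17.00 | 206720.00 | 46240.00
Σ | 6320.00 |  |  | 271520.00 | 226240.00
X̄ = 271520.00 / 6320.00 = 42.96 mm
Ȳ = 226240.00 / 6320.00 = 35.80 mm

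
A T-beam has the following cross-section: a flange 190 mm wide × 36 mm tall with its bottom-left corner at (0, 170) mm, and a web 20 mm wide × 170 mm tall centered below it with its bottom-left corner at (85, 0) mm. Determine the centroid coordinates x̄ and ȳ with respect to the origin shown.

x̄ = 95.00 mm, ȳ = 153.80 mm

web: A = 20 × 170 = 3400.00, centroid at (95.00, 85.00).
flange: A = 190 × 36 = 6840.00, centroid at (95.00, 188.00).
ΣA = 10240.00 mm²
ΣAx̄ = (3400.00)(95.00) + (6840.00)(95.00) = 972800.00 mm³
ΣAȳ = (3400.00)(85.00) + (6840.00)(188.00) = 1574920.00 mm³
x̄ = 972800.00 / 10240.00 = 95.00 mm
ȳ = 1574920.00 / 10240.00 = 153.80 mm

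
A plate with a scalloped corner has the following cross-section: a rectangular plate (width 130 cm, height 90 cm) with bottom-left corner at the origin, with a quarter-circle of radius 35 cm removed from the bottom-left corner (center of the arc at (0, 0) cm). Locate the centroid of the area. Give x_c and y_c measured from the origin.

x_c = 69.49 cm, y_c = 47.70 cm

Part | A | x̄ᵢ | ȳᵢ | A·x̄ᵢ | A·ȳᵢ
plate | 11700.00 | 65.00 | 45.00 | 760500.00 | 526500.00
removed quarter-circle | -962.11 | 14.85 | 14.85 | -14291.67 | -14291.67
Σ | 10737.89 |  |  | 746208.33 | 512208.33
x_c = 746208.33 / 10737.89 = 69.49 cm
y_c = 512208.33 / 10737.89 = 47.70 cm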